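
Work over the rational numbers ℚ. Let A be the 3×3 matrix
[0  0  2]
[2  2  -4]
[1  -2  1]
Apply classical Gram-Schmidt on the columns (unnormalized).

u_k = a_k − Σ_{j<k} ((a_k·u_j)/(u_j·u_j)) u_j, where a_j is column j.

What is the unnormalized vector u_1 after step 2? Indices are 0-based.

Step 1: u_0 = a_0 = (0, 2, 1).
Step 2: u_1 = a_1 − (2/5)·u_0 = (0, 6/5, -12/5).

u_1 = (0, 6/5, -12/5)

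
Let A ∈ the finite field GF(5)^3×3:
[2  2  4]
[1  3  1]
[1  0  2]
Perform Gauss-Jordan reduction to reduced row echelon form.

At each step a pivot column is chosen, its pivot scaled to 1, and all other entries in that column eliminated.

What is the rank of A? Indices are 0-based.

rank = 3

[1] R0 /= 2  ⇒  (1, 1, 2)
     R1 -= 1·R0  ⇒  (0, 2, 4)
     R2 -= 1·R0  ⇒  (0, 4, 0)
[2] R1 /= 2  ⇒  (0, 1, 2)
     R0 -= 1·R1  ⇒  (1, 0, 0)
     R2 -= 4·R1  ⇒  (0, 0, 2)
[3] R2 /= 2  ⇒  (0, 0, 1)
     R1 -= 2·R2  ⇒  (0, 1, 0)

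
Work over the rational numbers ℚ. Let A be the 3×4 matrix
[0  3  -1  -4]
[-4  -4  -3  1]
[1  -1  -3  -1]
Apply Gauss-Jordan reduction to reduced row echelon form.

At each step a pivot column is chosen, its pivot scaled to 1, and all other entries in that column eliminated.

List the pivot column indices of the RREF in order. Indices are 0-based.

pivot columns: 0, 1, 2

step 1: exchange rows 0,1
step 1: normalize row 0 (÷-4) = (1, 1, 3/4, -1/4)
  row 2: subtract 1×row0 = (0, -2, -15/4, -3/4)
step 2: normalize row 1 (÷3) = (0, 1, -1/3, -4/3)
  row 0: subtract 1×row1 = (1, 0, 13/12, 13/12)
  row 2: subtract -2×row1 = (0, 0, -53/12, -41/12)
step 3: normalize row 2 (÷-53/12) = (0, 0, 1, 41/53)
  row 0: subtract 13/12×row2 = (1, 0, 0, 13/53)
  row 1: subtract -1/3×row2 = (0, 1, 0, -57/53)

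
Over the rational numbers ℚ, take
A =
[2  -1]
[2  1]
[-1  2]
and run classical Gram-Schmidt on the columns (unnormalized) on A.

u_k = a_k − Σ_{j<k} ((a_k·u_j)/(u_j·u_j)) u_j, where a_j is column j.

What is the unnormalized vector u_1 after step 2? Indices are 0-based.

u_1 = (-5/9, 13/9, 16/9)

Step 1: u_0 = a_0 = (2, 2, -1).
Step 2: u_1 = a_1 − (-2/9)·u_0 = (-5/9, 13/9, 16/9).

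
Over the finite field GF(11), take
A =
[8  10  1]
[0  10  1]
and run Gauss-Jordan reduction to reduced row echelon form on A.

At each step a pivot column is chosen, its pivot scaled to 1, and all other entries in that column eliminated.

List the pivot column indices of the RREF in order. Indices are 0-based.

[1] R0 /= 8  ⇒  (1, 4, 7)
[2] R1 /= 10  ⇒  (0, 1, 10)
     R0 -= 4·R1  ⇒  (1, 0, 0)

pivot columns: 0, 1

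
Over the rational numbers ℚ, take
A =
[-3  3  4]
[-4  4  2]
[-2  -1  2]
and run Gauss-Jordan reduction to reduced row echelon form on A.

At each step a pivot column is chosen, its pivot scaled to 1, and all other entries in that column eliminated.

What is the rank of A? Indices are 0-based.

rank = 3

pivot(0,0)=-3: scale R0 → (1, -1, -4/3)
  clear (1,0): R1 −= (-4)R0 → (0, 0, -10/3)
  clear (2,0): R2 −= (-2)R0 → (0, -3, -2/3)
pivot(1,1): swap R1↔R2
pivot(1,1)=-3: scale R1 → (0, 1, 2/9)
  clear (0,1): R0 −= (-1)R1 → (1, 0, -10/9)
pivot(2,2)=-10/3: scale R2 → (0, 0, 1)
  clear (0,2): R0 −= (-10/9)R2 → (1, 0, 0)
  clear (1,2): R1 −= (2/9)R2 → (0, 1, 0)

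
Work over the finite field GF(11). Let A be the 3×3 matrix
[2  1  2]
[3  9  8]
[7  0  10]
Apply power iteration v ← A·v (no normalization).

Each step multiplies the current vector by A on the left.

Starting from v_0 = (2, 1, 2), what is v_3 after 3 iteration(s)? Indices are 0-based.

v_0 = (2, 1, 2).
v_1 = A·v_0 = (9, 9, 1).
v_2 = A·v_1 = (7, 6, 7).
v_3 = A·v_2 = (1, 10, 9).

v_3 = (1, 10, 9)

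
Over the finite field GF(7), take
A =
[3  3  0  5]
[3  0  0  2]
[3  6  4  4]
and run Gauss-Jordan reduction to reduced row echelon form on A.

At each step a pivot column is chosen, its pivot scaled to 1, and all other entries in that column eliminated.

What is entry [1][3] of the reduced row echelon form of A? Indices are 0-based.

M[1][3] = 1

[1] R0 /= 3  ⇒  (1, 1, 0, 4)
     R1 -= 3·R0  ⇒  (0, 4, 0, 4)
     R2 -= 3·R0  ⇒  (0, 3, 4, 6)
[2] R1 /= 4  ⇒  (0, 1, 0, 1)
     R0 -= 1·R1  ⇒  (1, 0, 0, 3)
     R2 -= 3·R1  ⇒  (0, 0, 4, 3)
[3] R2 /= 4  ⇒  (0, 0, 1, 6)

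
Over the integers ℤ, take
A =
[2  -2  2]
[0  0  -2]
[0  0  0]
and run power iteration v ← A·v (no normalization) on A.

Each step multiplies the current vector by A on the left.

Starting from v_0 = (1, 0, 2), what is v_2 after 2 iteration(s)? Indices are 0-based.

v_0 = (1, 0, 2).
v_1 = A·v_0 = (6, -4, 0).
v_2 = A·v_1 = (20, 0, 0).

v_2 = (20, 0, 0)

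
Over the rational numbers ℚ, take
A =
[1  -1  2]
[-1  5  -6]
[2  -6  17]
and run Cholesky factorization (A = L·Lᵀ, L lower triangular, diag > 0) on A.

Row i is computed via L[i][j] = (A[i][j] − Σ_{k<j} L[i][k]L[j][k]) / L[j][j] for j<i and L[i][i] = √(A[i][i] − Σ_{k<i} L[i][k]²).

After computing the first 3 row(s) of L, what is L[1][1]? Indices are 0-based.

Step 1: L[0][0] = √(1) = 1.
  L[1][0] = (-1) / L[0][0] = -1.
Step 2: L[1][1] = √(4) = 2.
  L[2][0] = (2) / L[0][0] = 2.
  L[2][1] = (-4) / L[1][1] = -2.
Step 3: L[2][2] = √(9) = 3.

L[1][1] = 2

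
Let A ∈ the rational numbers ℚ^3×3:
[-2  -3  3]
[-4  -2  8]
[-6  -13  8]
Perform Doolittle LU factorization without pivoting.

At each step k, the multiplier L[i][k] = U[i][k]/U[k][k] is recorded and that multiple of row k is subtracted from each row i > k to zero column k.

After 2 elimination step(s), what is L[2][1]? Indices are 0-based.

k=0: U[0][0]=-2
  eliminate (1,0): mult=2, new row 1: (0, 4, 2); set L[1][0]=2
  eliminate (2,0): mult=3, new row 2: (0, -4, -1); set L[2][0]=3
k=1: U[1][1]=4
  eliminate (2,1): mult=-1, new row 2: (0, 0, 1); set L[2][1]=-1

L[2][1] = -1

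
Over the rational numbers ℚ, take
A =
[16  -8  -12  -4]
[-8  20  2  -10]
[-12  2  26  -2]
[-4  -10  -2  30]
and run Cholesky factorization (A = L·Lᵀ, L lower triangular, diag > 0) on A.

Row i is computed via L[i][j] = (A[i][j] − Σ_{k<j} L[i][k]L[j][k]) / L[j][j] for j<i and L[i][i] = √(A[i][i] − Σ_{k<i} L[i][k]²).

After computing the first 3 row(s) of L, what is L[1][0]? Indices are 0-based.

Step 1: L[0][0] = √(16) = 4.
  L[1][0] = (-8) / L[0][0] = -2.
Step 2: L[1][1] = √(16) = 4.
  L[2][0] = (-12) / L[0][0] = -3.
  L[2][1] = (-4) / L[1][1] = -1.
Step 3: L[2][2] = √(16) = 4.

L[1][0] = -2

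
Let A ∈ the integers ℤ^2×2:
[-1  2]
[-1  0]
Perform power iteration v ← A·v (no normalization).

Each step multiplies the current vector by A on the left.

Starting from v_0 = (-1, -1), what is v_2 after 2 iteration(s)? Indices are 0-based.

v_2 = (3, 1)

v_0 = (-1, -1).
v_1 = A·v_0 = (-1, 1).
v_2 = A·v_1 = (3, 1).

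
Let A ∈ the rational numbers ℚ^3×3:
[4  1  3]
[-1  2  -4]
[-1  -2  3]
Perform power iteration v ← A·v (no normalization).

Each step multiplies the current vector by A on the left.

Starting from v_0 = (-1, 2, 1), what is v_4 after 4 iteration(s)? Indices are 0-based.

v_4 = (9, 70, -78)

v_0 = (-1, 2, 1).
v_1 = A·v_0 = (1, 1, 0).
v_2 = A·v_1 = (5, 1, -3).
v_3 = A·v_2 = (12, 9, -16).
v_4 = A·v_3 = (9, 70, -78).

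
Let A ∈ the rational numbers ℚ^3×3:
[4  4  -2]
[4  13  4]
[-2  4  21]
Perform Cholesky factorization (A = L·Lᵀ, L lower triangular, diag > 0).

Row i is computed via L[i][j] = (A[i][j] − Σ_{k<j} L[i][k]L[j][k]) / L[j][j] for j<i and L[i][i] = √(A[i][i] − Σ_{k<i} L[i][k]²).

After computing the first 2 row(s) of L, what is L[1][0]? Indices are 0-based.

L[1][0] = 2

Step 1: L[0][0] = √(4) = 2.
  L[1][0] = (4) / L[0][0] = 2.
Step 2: L[1][1] = √(9) = 3.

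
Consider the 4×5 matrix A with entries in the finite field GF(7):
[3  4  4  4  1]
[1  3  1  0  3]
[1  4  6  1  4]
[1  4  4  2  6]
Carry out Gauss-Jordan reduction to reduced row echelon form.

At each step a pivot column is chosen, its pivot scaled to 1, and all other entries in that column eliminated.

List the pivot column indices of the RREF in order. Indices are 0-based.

step 1: normalize row 0 (÷3) = (1, 6, 6, 6, 5)
  row 1: subtract 1×row0 = (0, 4, 2, 1, 5)
  row 2: subtract 1×row0 = (0, 5, 0, 2, 6)
  row 3: subtract 1×row0 = (0, 5, 5, 3, 1)
step 2: normalize row 1 (÷4) = (0, 1, 4, 2, 3)
  row 0: subtract 6×row1 = (1, 0, 3, 1, 1)
  row 2: subtract 5×row1 = (0, 0, 1, 6, 5)
  row 3: subtract 5×row1 = (0, 0, 6, 0, 0)
step 3: normalize row 2 (÷1) = (0, 0, 1, 6, 5)
  row 0: subtract 3×row2 = (1, 0, 0, 4, 0)
  row 1: subtract 4×row2 = (0, 1, 0, 6, 4)
  row 3: subtract 6×row2 = (0, 0, 0, 6, 5)
step 4: normalize row 3 (÷6) = (0, 0, 0, 1, 2)
  row 0: subtract 4×row3 = (1, 0, 0, 0, 6)
  row 1: subtract 6×row3 = (0, 1, 0, 0, 6)
  row 2: subtract 6×row3 = (0, 0, 1, 0, 0)

pivot columns: 0, 1, 2, 3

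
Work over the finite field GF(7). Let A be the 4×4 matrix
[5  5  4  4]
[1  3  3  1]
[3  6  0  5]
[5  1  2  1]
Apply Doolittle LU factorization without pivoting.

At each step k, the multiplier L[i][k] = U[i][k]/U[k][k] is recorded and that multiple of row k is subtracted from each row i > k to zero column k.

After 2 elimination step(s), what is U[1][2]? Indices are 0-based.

U[1][2] = 5

k=0: U[0][0]=5
  eliminate (1,0): mult=3, new row 1: (0, 2, 5, 3); set L[1][0]=3
  eliminate (2,0): mult=2, new row 2: (0, 3, 6, 4); set L[2][0]=2
  eliminate (3,0): mult=1, new row 3: (0, 3, 5, 4); set L[3][0]=1
k=1: U[1][1]=2
  eliminate (2,1): mult=5, new row 2: (0, 0, 2, 3); set L[2][1]=5
  eliminate (3,1): mult=5, new row 3: (0, 0, 1, 3); set L[3][1]=5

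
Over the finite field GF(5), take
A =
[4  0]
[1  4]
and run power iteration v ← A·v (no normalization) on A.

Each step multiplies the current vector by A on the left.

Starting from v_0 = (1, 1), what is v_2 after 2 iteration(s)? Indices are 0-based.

v_2 = (1, 4)

v_0 = (1, 1).
v_1 = A·v_0 = (4, 0).
v_2 = A·v_1 = (1, 4).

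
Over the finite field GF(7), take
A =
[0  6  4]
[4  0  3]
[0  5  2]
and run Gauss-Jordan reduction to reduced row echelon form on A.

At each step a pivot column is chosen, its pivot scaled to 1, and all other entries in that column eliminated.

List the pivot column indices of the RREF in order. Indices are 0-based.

pivot columns: 0, 1, 2

[1] R0 <-> R1
[1] R0 /= 4  ⇒  (1, 0, 6)
[2] R1 /= 6  ⇒  (0, 1, 3)
     R2 -= 5·R1  ⇒  (0, 0, 1)
[3] R2 /= 1  ⇒  (0, 0, 1)
     R0 -= 6·R2  ⇒  (1, 0, 0)
     R1 -= 3·R2  ⇒  (0, 1, 0)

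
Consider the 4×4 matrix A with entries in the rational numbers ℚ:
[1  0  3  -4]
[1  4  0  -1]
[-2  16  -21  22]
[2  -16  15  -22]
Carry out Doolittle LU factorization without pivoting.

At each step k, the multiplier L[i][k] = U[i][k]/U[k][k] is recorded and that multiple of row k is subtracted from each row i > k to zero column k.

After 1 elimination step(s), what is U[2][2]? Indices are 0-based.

U[2][2] = -15

[col 0] pivot 1
  R1 -= 1*R0 → (0, 4, -3, 3)  (L[1][0] := 1)
  R2 -= -2*R0 → (0, 16, -15, 14)  (L[2][0] := -2)
  R3 -= 2*R0 → (0, -16, 9, -14)  (L[3][0] := 2)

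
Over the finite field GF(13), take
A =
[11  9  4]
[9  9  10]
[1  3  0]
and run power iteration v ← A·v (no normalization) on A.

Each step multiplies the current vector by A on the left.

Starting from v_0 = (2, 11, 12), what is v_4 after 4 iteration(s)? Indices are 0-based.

v_0 = (2, 11, 12).
v_1 = A·v_0 = (0, 3, 9).
v_2 = A·v_1 = (11, 0, 9).
v_3 = A·v_2 = (1, 7, 11).
v_4 = A·v_3 = (1, 0, 9).

v_4 = (1, 0, 9)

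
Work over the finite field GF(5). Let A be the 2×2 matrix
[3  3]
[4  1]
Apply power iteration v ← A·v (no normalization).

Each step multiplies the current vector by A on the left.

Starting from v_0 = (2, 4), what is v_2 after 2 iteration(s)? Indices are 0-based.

v_0 = (2, 4).
v_1 = A·v_0 = (3, 2).
v_2 = A·v_1 = (0, 4).

v_2 = (0, 4)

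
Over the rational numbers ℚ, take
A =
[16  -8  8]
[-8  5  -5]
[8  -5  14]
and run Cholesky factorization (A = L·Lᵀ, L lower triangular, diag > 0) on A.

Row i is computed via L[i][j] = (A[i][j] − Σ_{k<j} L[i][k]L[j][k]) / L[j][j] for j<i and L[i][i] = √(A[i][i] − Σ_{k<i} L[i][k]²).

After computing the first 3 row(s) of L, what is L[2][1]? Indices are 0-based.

L[2][1] = -1

Step 1: L[0][0] = √(16) = 4.
  L[1][0] = (-8) / L[0][0] = -2.
Step 2: L[1][1] = √(1) = 1.
  L[2][0] = (8) / L[0][0] = 2.
  L[2][1] = (-1) / L[1][1] = -1.
Step 3: L[2][2] = √(9) = 3.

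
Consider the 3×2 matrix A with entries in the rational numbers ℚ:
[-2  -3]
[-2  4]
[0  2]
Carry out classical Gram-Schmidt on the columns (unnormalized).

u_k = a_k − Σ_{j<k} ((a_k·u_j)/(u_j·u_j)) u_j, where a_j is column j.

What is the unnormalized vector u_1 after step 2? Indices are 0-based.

u_1 = (-7/2, 7/2, 2)

Step 1: u_0 = a_0 = (-2, -2, 0).
Step 2: u_1 = a_1 − (-1/4)·u_0 = (-7/2, 7/2, 2).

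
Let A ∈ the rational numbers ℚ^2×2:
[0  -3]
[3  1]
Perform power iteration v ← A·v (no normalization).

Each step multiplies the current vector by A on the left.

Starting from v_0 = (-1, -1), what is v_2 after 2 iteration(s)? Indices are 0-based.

v_0 = (-1, -1).
v_1 = A·v_0 = (3, -4).
v_2 = A·v_1 = (12, 5).

v_2 = (12, 5)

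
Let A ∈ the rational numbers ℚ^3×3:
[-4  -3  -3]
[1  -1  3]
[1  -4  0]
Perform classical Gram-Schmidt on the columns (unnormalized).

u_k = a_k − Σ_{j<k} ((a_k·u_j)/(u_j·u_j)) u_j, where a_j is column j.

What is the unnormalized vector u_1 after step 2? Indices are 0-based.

Step 1: u_0 = a_0 = (-4, 1, 1).
Step 2: u_1 = a_1 − (7/18)·u_0 = (-13/9, -25/18, -79/18).

u_1 = (-13/9, -25/18, -79/18)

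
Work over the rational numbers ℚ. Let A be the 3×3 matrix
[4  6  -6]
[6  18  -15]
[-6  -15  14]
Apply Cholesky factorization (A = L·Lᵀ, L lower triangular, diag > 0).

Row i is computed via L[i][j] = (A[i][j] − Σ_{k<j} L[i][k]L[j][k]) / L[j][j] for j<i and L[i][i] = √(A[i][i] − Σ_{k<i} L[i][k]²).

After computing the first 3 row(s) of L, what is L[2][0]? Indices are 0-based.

L[2][0] = -3

Step 1: L[0][0] = √(4) = 2.
  L[1][0] = (6) / L[0][0] = 3.
Step 2: L[1][1] = √(9) = 3.
  L[2][0] = (-6) / L[0][0] = -3.
  L[2][1] = (-6) / L[1][1] = -2.
Step 3: L[2][2] = √(1) = 1.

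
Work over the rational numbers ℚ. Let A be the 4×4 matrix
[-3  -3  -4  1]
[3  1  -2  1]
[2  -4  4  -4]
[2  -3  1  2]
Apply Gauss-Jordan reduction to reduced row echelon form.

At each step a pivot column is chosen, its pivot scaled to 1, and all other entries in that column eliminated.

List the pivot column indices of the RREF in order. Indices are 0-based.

step 1: normalize row 0 (÷-3) = (1, 1, 4/3, -1/3)
  row 1: subtract 3×row0 = (0, -2, -6, 2)
  row 2: subtract 2×row0 = (0, -6, 4/3, -10/3)
  row 3: subtract 2×row0 = (0, -5, -5/3, 8/3)
step 2: normalize row 1 (÷-2) = (0, 1, 3, -1)
  row 0: subtract 1×row1 = (1, 0, -5/3, 2/3)
  row 2: subtract -6×row1 = (0, 0, 58/3, -28/3)
  row 3: subtract -5×row1 = (0, 0, 40/3, -7/3)
step 3: normalize row 2 (÷58/3) = (0, 0, 1, -14/29)
  row 0: subtract -5/3×row2 = (1, 0, 0, -4/29)
  row 1: subtract 3×row2 = (0, 1, 0, 13/29)
  row 3: subtract 40/3×row2 = (0, 0, 0, 119/29)
step 4: normalize row 3 (÷119/29) = (0, 0, 0, 1)
  row 0: subtract -4/29×row3 = (1, 0, 0, 0)
  row 1: subtract 13/29×row3 = (0, 1, 0, 0)
  row 2: subtract -14/29×row3 = (0, 0, 1, 0)

pivot columns: 0, 1, 2, 3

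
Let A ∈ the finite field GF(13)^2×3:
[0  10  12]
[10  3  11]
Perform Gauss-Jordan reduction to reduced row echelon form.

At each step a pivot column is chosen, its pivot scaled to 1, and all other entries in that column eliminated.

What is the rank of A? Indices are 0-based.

rank = 2

[1] R0 <-> R1
[1] R0 /= 10  ⇒  (1, 12, 5)
[2] R1 /= 10  ⇒  (0, 1, 9)
     R0 -= 12·R1  ⇒  (1, 0, 1)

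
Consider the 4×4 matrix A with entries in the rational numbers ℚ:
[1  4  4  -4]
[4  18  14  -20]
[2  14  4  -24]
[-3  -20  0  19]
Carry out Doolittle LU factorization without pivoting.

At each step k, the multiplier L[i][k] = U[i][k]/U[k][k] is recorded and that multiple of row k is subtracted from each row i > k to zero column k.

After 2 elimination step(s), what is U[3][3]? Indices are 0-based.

k=0: U[0][0]=1
  eliminate (1,0): mult=4, new row 1: (0, 2, -2, -4); set L[1][0]=4
  eliminate (2,0): mult=2, new row 2: (0, 6, -4, -16); set L[2][0]=2
  eliminate (3,0): mult=-3, new row 3: (0, -8, 12, 7); set L[3][0]=-3
k=1: U[1][1]=2
  eliminate (2,1): mult=3, new row 2: (0, 0, 2, -4); set L[2][1]=3
  eliminate (3,1): mult=-4, new row 3: (0, 0, 4, -9); set L[3][1]=-4

U[3][3] = -9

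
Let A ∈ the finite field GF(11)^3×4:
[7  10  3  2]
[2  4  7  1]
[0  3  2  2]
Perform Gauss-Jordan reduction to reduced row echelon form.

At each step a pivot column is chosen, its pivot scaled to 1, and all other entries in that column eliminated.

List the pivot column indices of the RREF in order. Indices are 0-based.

pivot columns: 0, 1, 2

step 1: normalize row 0 (÷7) = (1, 3, 2, 5)
  row 1: subtract 2×row0 = (0, 9, 3, 2)
step 2: normalize row 1 (÷9) = (0, 1, 4, 10)
  row 0: subtract 3×row1 = (1, 0, 1, 8)
  row 2: subtract 3×row1 = (0, 0, 1, 5)
step 3: normalize row 2 (÷1) = (0, 0, 1, 5)
  row 0: subtract 1×row2 = (1, 0, 0, 3)
  row 1: subtract 4×row2 = (0, 1, 0, 1)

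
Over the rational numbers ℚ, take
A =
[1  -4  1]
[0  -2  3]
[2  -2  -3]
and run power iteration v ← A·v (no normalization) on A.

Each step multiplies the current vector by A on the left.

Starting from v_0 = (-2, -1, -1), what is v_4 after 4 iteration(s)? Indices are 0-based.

v_0 = (-2, -1, -1).
v_1 = A·v_0 = (1, -1, 1).
v_2 = A·v_1 = (6, 5, 1).
v_3 = A·v_2 = (-13, -7, -1).
v_4 = A·v_3 = (14, 11, -9).

v_4 = (14, 11, -9)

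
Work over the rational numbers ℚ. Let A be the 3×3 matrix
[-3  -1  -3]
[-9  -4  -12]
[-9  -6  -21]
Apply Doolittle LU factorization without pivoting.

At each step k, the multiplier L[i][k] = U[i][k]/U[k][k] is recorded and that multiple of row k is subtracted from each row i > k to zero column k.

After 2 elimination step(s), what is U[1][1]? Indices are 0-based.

U[1][1] = -1

k=0: U[0][0]=-3
  eliminate (1,0): mult=3, new row 1: (0, -1, -3); set L[1][0]=3
  eliminate (2,0): mult=3, new row 2: (0, -3, -12); set L[2][0]=3
k=1: U[1][1]=-1
  eliminate (2,1): mult=3, new row 2: (0, 0, -3); set L[2][1]=3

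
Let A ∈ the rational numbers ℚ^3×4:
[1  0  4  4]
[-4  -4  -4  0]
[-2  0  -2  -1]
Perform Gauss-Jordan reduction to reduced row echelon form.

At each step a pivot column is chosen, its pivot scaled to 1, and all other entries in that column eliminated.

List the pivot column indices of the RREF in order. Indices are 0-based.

pivot columns: 0, 1, 2

pivot(0,0)=1: scale R0 → (1, 0, 4, 4)
  clear (1,0): R1 −= (-4)R0 → (0, -4, 12, 16)
  clear (2,0): R2 −= (-2)R0 → (0, 0, 6, 7)
pivot(1,1)=-4: scale R1 → (0, 1, -3, -4)
pivot(2,2)=6: scale R2 → (0, 0, 1, 7/6)
  clear (0,2): R0 −= (4)R2 → (1, 0, 0, -2/3)
  clear (1,2): R1 −= (-3)R2 → (0, 1, 0, -1/2)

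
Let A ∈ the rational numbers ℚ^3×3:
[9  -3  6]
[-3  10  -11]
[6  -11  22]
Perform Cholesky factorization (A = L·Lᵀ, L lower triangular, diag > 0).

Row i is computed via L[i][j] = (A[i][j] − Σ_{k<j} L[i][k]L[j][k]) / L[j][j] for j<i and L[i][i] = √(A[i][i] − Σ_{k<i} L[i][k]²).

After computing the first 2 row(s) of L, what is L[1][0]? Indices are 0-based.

L[1][0] = -1

Step 1: L[0][0] = √(9) = 3.
  L[1][0] = (-3) / L[0][0] = -1.
Step 2: L[1][1] = √(9) = 3.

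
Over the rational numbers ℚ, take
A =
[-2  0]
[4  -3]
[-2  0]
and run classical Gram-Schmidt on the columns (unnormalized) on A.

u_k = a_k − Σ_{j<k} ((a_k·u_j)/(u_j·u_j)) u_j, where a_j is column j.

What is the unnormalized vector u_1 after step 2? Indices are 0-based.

u_1 = (-1, -1, -1)

Step 1: u_0 = a_0 = (-2, 4, -2).
Step 2: u_1 = a_1 − (-1/2)·u_0 = (-1, -1, -1).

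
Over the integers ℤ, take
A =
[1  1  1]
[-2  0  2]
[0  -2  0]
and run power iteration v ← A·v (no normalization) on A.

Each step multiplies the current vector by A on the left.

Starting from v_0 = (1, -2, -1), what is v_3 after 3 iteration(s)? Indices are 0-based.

v_3 = (18, 20, -24)

v_0 = (1, -2, -1).
v_1 = A·v_0 = (-2, -4, 4).
v_2 = A·v_1 = (-2, 12, 8).
v_3 = A·v_2 = (18, 20, -24).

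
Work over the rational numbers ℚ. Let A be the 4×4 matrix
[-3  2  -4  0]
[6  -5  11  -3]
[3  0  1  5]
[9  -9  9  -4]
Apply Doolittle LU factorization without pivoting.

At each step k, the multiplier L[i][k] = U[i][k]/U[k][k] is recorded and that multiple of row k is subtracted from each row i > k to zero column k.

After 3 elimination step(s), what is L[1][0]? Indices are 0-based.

L[1][0] = -2

Step 1: pivot at (0,0) is -3.
  row1 ← row1 − (-2)·row0  ⇒  L[1][0]=-2, U row1=(0, -1, 3, -3)
  row2 ← row2 − (-1)·row0  ⇒  L[2][0]=-1, U row2=(0, 2, -3, 5)
  row3 ← row3 − (-3)·row0  ⇒  L[3][0]=-3, U row3=(0, -3, -3, -4)
Step 2: pivot at (1,1) is -1.
  row2 ← row2 − (-2)·row1  ⇒  L[2][1]=-2, U row2=(0, 0, 3, -1)
  row3 ← row3 − (3)·row1  ⇒  L[3][1]=3, U row3=(0, 0, -12, 5)
Step 3: pivot at (2,2) is 3.
  row3 ← row3 − (-4)·row2  ⇒  L[3][2]=-4, U row3=(0, 0, 0, 1)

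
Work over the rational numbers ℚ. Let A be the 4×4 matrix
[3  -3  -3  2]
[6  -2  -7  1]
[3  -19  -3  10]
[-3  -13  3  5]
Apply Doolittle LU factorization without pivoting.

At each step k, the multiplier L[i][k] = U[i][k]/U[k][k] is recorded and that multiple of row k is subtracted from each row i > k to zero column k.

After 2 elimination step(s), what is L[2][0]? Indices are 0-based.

k=0: U[0][0]=3
  eliminate (1,0): mult=2, new row 1: (0, 4, -1, -3); set L[1][0]=2
  eliminate (2,0): mult=1, new row 2: (0, -16, 0, 8); set L[2][0]=1
  eliminate (3,0): mult=-1, new row 3: (0, -16, 0, 7); set L[3][0]=-1
k=1: U[1][1]=4
  eliminate (2,1): mult=-4, new row 2: (0, 0, -4, -4); set L[2][1]=-4
  eliminate (3,1): mult=-4, new row 3: (0, 0, -4, -5); set L[3][1]=-4

L[2][0] = 1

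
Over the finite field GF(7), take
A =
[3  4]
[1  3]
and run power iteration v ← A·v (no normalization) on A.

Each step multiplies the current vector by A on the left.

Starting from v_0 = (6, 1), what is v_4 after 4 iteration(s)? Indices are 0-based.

v_0 = (6, 1).
v_1 = A·v_0 = (1, 2).
v_2 = A·v_1 = (4, 0).
v_3 = A·v_2 = (5, 4).
v_4 = A·v_3 = (3, 3).

v_4 = (3, 3)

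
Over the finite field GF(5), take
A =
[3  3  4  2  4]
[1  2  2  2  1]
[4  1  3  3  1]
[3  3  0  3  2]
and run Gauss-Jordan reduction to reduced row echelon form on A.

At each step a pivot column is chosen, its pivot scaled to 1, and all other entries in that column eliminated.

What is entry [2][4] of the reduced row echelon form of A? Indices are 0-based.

M[2][4] = 0

step 1: normalize row 0 (÷3) = (1, 1, 3, 4, 3)
  row 1: subtract 1×row0 = (0, 1, 4, 3, 3)
  row 2: subtract 4×row0 = (0, 2, 1, 2, 4)
  row 3: subtract 3×row0 = (0, 0, 1, 1, 3)
step 2: normalize row 1 (÷1) = (0, 1, 4, 3, 3)
  row 0: subtract 1×row1 = (1, 0, 4, 1, 0)
  row 2: subtract 2×row1 = (0, 0, 3, 1, 3)
step 3: normalize row 2 (÷3) = (0, 0, 1, 2, 1)
  row 0: subtract 4×row2 = (1, 0, 0, 3, 1)
  row 1: subtract 4×row2 = (0, 1, 0, 0, 4)
  row 3: subtract 1×row2 = (0, 0, 0, 4, 2)
step 4: normalize row 3 (÷4) = (0, 0, 0, 1, 3)
  row 0: subtract 3×row3 = (1, 0, 0, 0, 2)
  row 2: subtract 2×row3 = (0, 0, 1, 0, 0)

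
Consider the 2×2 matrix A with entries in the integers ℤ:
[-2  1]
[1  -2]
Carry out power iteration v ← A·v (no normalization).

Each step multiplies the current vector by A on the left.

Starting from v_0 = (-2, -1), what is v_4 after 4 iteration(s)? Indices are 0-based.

v_4 = (-42, 39)

v_0 = (-2, -1).
v_1 = A·v_0 = (3, 0).
v_2 = A·v_1 = (-6, 3).
v_3 = A·v_2 = (15, -12).
v_4 = A·v_3 = (-42, 39).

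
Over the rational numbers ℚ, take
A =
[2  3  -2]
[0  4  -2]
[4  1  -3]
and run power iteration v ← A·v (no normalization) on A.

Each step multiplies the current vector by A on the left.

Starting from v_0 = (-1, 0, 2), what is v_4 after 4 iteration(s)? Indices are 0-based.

v_4 = (72, 84, 66)

v_0 = (-1, 0, 2).
v_1 = A·v_0 = (-6, -4, -10).
v_2 = A·v_1 = (-4, 4, 2).
v_3 = A·v_2 = (0, 12, -18).
v_4 = A·v_3 = (72, 84, 66).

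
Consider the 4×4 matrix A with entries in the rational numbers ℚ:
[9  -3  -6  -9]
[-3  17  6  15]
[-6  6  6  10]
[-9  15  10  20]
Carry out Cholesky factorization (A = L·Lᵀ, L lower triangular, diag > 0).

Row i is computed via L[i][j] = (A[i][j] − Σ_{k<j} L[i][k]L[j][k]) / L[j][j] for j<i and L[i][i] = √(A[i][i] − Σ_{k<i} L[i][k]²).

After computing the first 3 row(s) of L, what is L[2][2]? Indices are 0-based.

Step 1: L[0][0] = √(9) = 3.
  L[1][0] = (-3) / L[0][0] = -1.
Step 2: L[1][1] = √(16) = 4.
  L[2][0] = (-6) / L[0][0] = -2.
  L[2][1] = (4) / L[1][1] = 1.
Step 3: L[2][2] = √(1) = 1.

L[2][2] = 1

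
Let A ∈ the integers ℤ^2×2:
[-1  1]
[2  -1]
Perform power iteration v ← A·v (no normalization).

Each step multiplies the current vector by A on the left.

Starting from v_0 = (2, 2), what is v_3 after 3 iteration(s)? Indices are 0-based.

v_0 = (2, 2).
v_1 = A·v_0 = (0, 2).
v_2 = A·v_1 = (2, -2).
v_3 = A·v_2 = (-4, 6).

v_3 = (-4, 6)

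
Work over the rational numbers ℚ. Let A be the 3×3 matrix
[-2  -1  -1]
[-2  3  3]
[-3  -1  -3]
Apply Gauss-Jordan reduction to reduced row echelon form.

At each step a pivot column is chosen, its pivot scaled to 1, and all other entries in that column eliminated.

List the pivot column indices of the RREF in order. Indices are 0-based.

pivot columns: 0, 1, 2

[1] R0 /= -2  ⇒  (1, 1/2, 1/2)
     R1 -= -2·R0  ⇒  (0, 4, 4)
     R2 -= -3·R0  ⇒  (0, 1/2, -3/2)
[2] R1 /= 4  ⇒  (0, 1, 1)
     R0 -= 1/2·R1  ⇒  (1, 0, 0)
     R2 -= 1/2·R1  ⇒  (0, 0, -2)
[3] R2 /= -2  ⇒  (0, 0, 1)
     R1 -= 1·R2  ⇒  (0, 1, 0)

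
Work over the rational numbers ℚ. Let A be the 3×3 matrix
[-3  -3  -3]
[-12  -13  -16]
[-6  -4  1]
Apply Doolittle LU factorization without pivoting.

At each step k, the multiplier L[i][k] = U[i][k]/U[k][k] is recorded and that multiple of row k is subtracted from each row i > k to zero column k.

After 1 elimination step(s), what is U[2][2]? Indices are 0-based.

k=0: U[0][0]=-3
  eliminate (1,0): mult=4, new row 1: (0, -1, -4); set L[1][0]=4
  eliminate (2,0): mult=2, new row 2: (0, 2, 7); set L[2][0]=2

U[2][2] = 7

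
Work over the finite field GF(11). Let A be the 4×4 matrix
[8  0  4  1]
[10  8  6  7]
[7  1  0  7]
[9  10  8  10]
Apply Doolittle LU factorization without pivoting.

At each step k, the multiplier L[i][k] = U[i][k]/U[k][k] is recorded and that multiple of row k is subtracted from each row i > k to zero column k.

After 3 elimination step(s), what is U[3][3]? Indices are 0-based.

U[3][3] = 4

k=0: U[0][0]=8
  eliminate (1,0): mult=4, new row 1: (0, 8, 1, 3); set L[1][0]=4
  eliminate (2,0): mult=5, new row 2: (0, 1, 2, 2); set L[2][0]=5
  eliminate (3,0): mult=8, new row 3: (0, 10, 9, 2); set L[3][0]=8
k=1: U[1][1]=8
  eliminate (2,1): mult=7, new row 2: (0, 0, 6, 3); set L[2][1]=7
  eliminate (3,1): mult=4, new row 3: (0, 0, 5, 1); set L[3][1]=4
k=2: U[2][2]=6
  eliminate (3,2): mult=10, new row 3: (0, 0, 0, 4); set L[3][2]=10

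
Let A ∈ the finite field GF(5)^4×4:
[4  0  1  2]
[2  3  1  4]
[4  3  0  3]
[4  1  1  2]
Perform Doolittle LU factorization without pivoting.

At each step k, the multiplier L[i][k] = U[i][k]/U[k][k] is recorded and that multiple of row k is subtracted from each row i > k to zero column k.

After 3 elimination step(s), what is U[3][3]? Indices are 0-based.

U[3][3] = 2

[col 0] pivot 4
  R1 -= 3*R0 → (0, 3, 3, 3)  (L[1][0] := 3)
  R2 -= 1*R0 → (0, 3, 4, 1)  (L[2][0] := 1)
  R3 -= 1*R0 → (0, 1, 0, 0)  (L[3][0] := 1)
[col 1] pivot 3
  R2 -= 1*R1 → (0, 0, 1, 3)  (L[2][1] := 1)
  R3 -= 2*R1 → (0, 0, 4, 4)  (L[3][1] := 2)
[col 2] pivot 1
  R3 -= 4*R2 → (0, 0, 0, 2)  (L[3][2] := 4)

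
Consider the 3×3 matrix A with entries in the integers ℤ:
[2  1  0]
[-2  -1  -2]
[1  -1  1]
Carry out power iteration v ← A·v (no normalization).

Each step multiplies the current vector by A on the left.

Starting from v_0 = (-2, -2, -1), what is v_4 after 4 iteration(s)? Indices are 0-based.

v_4 = (28, 22, -59)

v_0 = (-2, -2, -1).
v_1 = A·v_0 = (-6, 8, -1).
v_2 = A·v_1 = (-4, 6, -15).
v_3 = A·v_2 = (-2, 32, -25).
v_4 = A·v_3 = (28, 22, -59).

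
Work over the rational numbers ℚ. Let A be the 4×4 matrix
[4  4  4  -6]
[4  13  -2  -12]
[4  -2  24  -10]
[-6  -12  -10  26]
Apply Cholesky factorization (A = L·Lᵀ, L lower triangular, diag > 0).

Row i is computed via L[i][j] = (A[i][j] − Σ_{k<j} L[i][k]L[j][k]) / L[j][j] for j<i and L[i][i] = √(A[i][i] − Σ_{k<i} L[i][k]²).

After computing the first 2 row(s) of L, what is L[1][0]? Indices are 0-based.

L[1][0] = 2

Step 1: L[0][0] = √(4) = 2.
  L[1][0] = (4) / L[0][0] = 2.
Step 2: L[1][1] = √(9) = 3.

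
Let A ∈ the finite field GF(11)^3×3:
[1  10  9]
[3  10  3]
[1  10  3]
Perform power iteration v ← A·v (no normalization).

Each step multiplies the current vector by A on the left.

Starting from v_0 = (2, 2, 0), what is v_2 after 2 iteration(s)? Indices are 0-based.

v_2 = (7, 7, 7)

v_0 = (2, 2, 0).
v_1 = A·v_0 = (0, 4, 0).
v_2 = A·v_1 = (7, 7, 7).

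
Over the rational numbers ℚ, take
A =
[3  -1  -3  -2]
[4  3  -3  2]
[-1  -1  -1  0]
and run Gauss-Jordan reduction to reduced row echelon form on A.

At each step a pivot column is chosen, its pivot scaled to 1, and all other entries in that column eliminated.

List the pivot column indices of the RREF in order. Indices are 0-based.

pivot columns: 0, 1, 2

step 1: normalize row 0 (÷3) = (1, -1/3, -1, -2/3)
  row 1: subtract 4×row0 = (0, 13/3, 1, 14/3)
  row 2: subtract -1×row0 = (0, -4/3, -2, -2/3)
step 2: normalize row 1 (÷13/3) = (0, 1, 3/13, 14/13)
  row 0: subtract -1/3×row1 = (1, 0, -12/13, -4/13)
  row 2: subtract -4/3×row1 = (0, 0, -22/13, 10/13)
step 3: normalize row 2 (÷-22/13) = (0, 0, 1, -5/11)
  row 0: subtract -12/13×row2 = (1, 0, 0, -8/11)
  row 1: subtract 3/13×row2 = (0, 1, 0, 13/11)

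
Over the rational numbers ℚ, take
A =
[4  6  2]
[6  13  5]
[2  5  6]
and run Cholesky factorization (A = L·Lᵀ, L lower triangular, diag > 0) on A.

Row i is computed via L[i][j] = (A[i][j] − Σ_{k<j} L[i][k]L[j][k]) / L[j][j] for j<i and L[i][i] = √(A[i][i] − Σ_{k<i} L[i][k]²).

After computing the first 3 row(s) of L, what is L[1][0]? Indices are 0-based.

Step 1: L[0][0] = √(4) = 2.
  L[1][0] = (6) / L[0][0] = 3.
Step 2: L[1][1] = √(4) = 2.
  L[2][0] = (2) / L[0][0] = 1.
  L[2][1] = (2) / L[1][1] = 1.
Step 3: L[2][2] = √(4) = 2.

L[1][0] = 3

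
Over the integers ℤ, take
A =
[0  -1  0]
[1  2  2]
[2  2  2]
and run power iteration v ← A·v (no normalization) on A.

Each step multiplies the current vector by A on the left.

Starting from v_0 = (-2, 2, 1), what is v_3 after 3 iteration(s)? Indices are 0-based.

v_3 = (-10, 32, 28)

v_0 = (-2, 2, 1).
v_1 = A·v_0 = (-2, 4, 2).
v_2 = A·v_1 = (-4, 10, 8).
v_3 = A·v_2 = (-10, 32, 28).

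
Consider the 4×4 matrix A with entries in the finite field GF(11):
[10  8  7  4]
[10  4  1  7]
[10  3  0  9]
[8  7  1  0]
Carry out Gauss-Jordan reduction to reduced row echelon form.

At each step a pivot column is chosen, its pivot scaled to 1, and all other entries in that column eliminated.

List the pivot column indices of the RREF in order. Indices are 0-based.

pivot columns: 0, 1, 2

step 1: normalize row 0 (÷10) = (1, 3, 4, 7)
  row 1: subtract 10×row0 = (0, 7, 5, 3)
  row 2: subtract 10×row0 = (0, 6, 4, 5)
  row 3: subtract 8×row0 = (0, 5, 2, 10)
step 2: normalize row 1 (÷7) = (0, 1, 7, 2)
  row 0: subtract 3×row1 = (1, 0, 5, 1)
  row 2: subtract 6×row1 = (0, 0, 6, 4)
  row 3: subtract 5×row1 = (0, 0, 0, 0)
step 3: normalize row 2 (÷6) = (0, 0, 1, 8)
  row 0: subtract 5×row2 = (1, 0, 0, 5)
  row 1: subtract 7×row2 = (0, 1, 0, 1)
skip col 3 (zero from row 3)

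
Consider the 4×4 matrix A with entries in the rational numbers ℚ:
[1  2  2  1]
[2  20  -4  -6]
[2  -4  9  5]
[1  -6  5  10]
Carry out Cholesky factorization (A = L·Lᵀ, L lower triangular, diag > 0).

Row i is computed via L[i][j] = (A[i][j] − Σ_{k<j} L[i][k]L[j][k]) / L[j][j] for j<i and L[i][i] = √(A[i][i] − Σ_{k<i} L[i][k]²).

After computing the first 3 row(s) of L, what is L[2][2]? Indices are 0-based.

Step 1: L[0][0] = √(1) = 1.
  L[1][0] = (2) / L[0][0] = 2.
Step 2: L[1][1] = √(16) = 4.
  L[2][0] = (2) / L[0][0] = 2.
  L[2][1] = (-8) / L[1][1] = -2.
Step 3: L[2][2] = √(1) = 1.

L[2][2] = 1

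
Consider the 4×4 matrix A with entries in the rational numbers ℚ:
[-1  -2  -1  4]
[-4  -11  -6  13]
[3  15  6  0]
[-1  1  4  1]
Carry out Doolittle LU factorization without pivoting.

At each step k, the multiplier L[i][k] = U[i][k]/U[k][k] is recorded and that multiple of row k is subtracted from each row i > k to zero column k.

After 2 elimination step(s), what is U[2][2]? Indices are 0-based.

U[2][2] = -3

[col 0] pivot -1
  R1 -= 4*R0 → (0, -3, -2, -3)  (L[1][0] := 4)
  R2 -= -3*R0 → (0, 9, 3, 12)  (L[2][0] := -3)
  R3 -= 1*R0 → (0, 3, 5, -3)  (L[3][0] := 1)
[col 1] pivot -3
  R2 -= -3*R1 → (0, 0, -3, 3)  (L[2][1] := -3)
  R3 -= -1*R1 → (0, 0, 3, -6)  (L[3][1] := -1)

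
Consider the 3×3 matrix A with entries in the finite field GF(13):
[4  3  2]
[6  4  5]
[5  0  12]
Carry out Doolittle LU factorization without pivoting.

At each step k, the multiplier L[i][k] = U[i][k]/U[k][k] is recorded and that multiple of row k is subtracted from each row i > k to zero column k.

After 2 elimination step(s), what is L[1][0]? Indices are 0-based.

Step 1: pivot at (0,0) is 4.
  row1 ← row1 − (8)·row0  ⇒  L[1][0]=8, U row1=(0, 6, 2)
  row2 ← row2 − (11)·row0  ⇒  L[2][0]=11, U row2=(0, 6, 3)
Step 2: pivot at (1,1) is 6.
  row2 ← row2 − (1)·row1  ⇒  L[2][1]=1, U row2=(0, 0, 1)

L[1][0] = 8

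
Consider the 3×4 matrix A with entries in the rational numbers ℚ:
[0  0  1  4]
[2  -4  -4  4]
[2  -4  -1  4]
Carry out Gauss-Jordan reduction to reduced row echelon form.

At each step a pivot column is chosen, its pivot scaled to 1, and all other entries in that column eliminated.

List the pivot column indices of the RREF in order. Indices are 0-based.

pivot(0,0): swap R0↔R1
pivot(0,0)=2: scale R0 → (1, -2, -2, 2)
  clear (2,0): R2 −= (2)R0 → (0, 0, 3, 0)
col 1: no nonzero at/below row 1; advance.
pivot(1,2)=1: scale R1 → (0, 0, 1, 4)
  clear (0,2): R0 −= (-2)R1 → (1, -2, 0, 10)
  clear (2,2): R2 −= (3)R1 → (0, 0, 0, -12)
pivot(2,3)=-12: scale R2 → (0, 0, 0, 1)
  clear (0,3): R0 −= (10)R2 → (1, -2, 0, 0)
  clear (1,3): R1 −= (4)R2 → (0, 0, 1, 0)

pivot columns: 0, 2, 3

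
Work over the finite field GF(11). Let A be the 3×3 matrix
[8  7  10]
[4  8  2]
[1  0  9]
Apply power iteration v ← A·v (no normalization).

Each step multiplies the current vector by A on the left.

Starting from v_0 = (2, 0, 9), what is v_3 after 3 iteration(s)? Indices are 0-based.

v_3 = (0, 9, 0)

v_0 = (2, 0, 9).
v_1 = A·v_0 = (7, 4, 6).
v_2 = A·v_1 = (1, 6, 6).
v_3 = A·v_2 = (0, 9, 0).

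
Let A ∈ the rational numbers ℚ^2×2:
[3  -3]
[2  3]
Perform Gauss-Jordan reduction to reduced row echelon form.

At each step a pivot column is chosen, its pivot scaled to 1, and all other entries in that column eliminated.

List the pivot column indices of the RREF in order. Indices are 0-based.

pivot columns: 0, 1

[1] R0 /= 3  ⇒  (1, -1)
     R1 -= 2·R0  ⇒  (0, 5)
[2] R1 /= 5  ⇒  (0, 1)
     R0 -= -1·R1  ⇒  (1, 0)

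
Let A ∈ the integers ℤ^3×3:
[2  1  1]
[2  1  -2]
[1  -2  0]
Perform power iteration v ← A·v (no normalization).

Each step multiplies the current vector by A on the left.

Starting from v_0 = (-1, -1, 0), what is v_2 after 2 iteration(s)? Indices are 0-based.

v_2 = (-8, -11, 3)

v_0 = (-1, -1, 0).
v_1 = A·v_0 = (-3, -3, 1).
v_2 = A·v_1 = (-8, -11, 3).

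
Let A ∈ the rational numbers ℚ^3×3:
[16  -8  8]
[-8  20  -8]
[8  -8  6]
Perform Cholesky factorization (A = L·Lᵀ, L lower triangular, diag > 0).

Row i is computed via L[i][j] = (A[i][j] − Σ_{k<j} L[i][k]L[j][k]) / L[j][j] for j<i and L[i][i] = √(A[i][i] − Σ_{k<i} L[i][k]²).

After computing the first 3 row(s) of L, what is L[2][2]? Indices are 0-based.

Step 1: L[0][0] = √(16) = 4.
  L[1][0] = (-8) / L[0][0] = -2.
Step 2: L[1][1] = √(16) = 4.
  L[2][0] = (8) / L[0][0] = 2.
  L[2][1] = (-4) / L[1][1] = -1.
Step 3: L[2][2] = √(1) = 1.

L[2][2] = 1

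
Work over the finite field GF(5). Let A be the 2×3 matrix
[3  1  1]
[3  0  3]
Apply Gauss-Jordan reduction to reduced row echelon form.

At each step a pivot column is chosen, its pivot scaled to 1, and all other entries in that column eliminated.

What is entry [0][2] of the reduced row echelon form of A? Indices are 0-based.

pivot(0,0)=3: scale R0 → (1, 2, 2)
  clear (1,0): R1 −= (3)R0 → (0, 4, 2)
pivot(1,1)=4: scale R1 → (0, 1, 3)
  clear (0,1): R0 −= (2)R1 → (1, 0, 1)

M[0][2] = 1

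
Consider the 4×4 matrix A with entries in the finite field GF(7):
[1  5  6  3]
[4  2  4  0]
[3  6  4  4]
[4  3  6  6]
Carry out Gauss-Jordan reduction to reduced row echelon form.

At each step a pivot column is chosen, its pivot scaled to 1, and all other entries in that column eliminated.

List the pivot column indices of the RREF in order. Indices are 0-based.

[1] R0 /= 1  ⇒  (1, 5, 6, 3)
     R1 -= 4·R0  ⇒  (0, 3, 1, 2)
     R2 -= 3·R0  ⇒  (0, 5, 0, 2)
     R3 -= 4·R0  ⇒  (0, 4, 3, 1)
[2] R1 /= 3  ⇒  (0, 1, 5, 3)
     R0 -= 5·R1  ⇒  (1, 0, 2, 2)
     R2 -= 5·R1  ⇒  (0, 0, 3, 1)
     R3 -= 4·R1  ⇒  (0, 0, 4, 3)
[3] R2 /= 3  ⇒  (0, 0, 1, 5)
     R0 -= 2·R2  ⇒  (1, 0, 0, 6)
     R1 -= 5·R2  ⇒  (0, 1, 0, 6)
     R3 -= 4·R2  ⇒  (0, 0, 0, 4)
[4] R3 /= 4  ⇒  (0, 0, 0, 1)
     R0 -= 6·R3  ⇒  (1, 0, 0, 0)
     R1 -= 6·R3  ⇒  (0, 1, 0, 0)
     R2 -= 5·R3  ⇒  (0, 0, 1, 0)

pivot columns: 0, 1, 2, 3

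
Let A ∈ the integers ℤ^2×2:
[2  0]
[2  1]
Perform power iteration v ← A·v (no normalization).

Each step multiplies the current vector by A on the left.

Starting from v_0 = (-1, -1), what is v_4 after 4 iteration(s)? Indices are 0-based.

v_0 = (-1, -1).
v_1 = A·v_0 = (-2, -3).
v_2 = A·v_1 = (-4, -7).
v_3 = A·v_2 = (-8, -15).
v_4 = A·v_3 = (-16, -31).

v_4 = (-16, -31)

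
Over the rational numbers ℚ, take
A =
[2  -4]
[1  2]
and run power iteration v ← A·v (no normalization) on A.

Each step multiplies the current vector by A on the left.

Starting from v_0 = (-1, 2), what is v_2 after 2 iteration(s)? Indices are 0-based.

v_0 = (-1, 2).
v_1 = A·v_0 = (-10, 3).
v_2 = A·v_1 = (-32, -4).

v_2 = (-32, -4)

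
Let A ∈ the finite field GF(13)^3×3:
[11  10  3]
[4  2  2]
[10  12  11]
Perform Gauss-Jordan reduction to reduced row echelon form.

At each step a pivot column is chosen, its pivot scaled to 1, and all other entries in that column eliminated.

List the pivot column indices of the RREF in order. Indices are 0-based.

[1] R0 /= 11  ⇒  (1, 8, 5)
     R1 -= 4·R0  ⇒  (0, 9, 8)
     R2 -= 10·R0  ⇒  (0, 10, 0)
[2] R1 /= 9  ⇒  (0, 1, 11)
     R0 -= 8·R1  ⇒  (1, 0, 8)
     R2 -= 10·R1  ⇒  (0, 0, 7)
[3] R2 /= 7  ⇒  (0, 0, 1)
     R0 -= 8·R2  ⇒  (1, 0, 0)
     R1 -= 11·R2  ⇒  (0, 1, 0)

pivot columns: 0, 1, 2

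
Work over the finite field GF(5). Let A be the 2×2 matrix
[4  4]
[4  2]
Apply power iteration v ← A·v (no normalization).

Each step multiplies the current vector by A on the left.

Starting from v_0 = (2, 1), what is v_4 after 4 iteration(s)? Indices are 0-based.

v_4 = (3, 2)

v_0 = (2, 1).
v_1 = A·v_0 = (2, 0).
v_2 = A·v_1 = (3, 3).
v_3 = A·v_2 = (4, 3).
v_4 = A·v_3 = (3, 2).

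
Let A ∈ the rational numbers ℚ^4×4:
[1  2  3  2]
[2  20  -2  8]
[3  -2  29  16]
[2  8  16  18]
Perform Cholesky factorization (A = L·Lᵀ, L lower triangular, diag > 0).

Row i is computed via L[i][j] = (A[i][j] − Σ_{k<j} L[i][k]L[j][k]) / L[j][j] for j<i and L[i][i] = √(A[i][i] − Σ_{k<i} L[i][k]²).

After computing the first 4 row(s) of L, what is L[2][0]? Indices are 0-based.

L[2][0] = 3

Step 1: L[0][0] = √(1) = 1.
  L[1][0] = (2) / L[0][0] = 2.
Step 2: L[1][1] = √(16) = 4.
  L[2][0] = (3) / L[0][0] = 3.
  L[2][1] = (-8) / L[1][1] = -2.
Step 3: L[2][2] = √(16) = 4.
  L[3][0] = (2) / L[0][0] = 2.
  L[3][1] = (4) / L[1][1] = 1.
  L[3][2] = (12) / L[2][2] = 3.
Step 4: L[3][3] = √(4) = 2.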